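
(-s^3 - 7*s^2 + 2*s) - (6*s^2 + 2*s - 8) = -s^3 - 13*s^2 + 8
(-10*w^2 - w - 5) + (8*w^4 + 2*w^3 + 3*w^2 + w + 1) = 8*w^4 + 2*w^3 - 7*w^2 - 4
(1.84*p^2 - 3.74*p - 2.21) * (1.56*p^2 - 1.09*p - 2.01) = 2.8704*p^4 - 7.84*p^3 - 3.0694*p^2 + 9.9263*p + 4.4421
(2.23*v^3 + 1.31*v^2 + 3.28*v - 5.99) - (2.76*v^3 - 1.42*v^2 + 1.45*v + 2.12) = -0.53*v^3 + 2.73*v^2 + 1.83*v - 8.11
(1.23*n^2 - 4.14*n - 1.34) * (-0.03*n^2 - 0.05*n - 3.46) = -0.0369*n^4 + 0.0627*n^3 - 4.0086*n^2 + 14.3914*n + 4.6364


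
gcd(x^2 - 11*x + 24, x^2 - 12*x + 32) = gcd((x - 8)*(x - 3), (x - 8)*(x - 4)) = x - 8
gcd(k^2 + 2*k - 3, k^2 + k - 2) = k - 1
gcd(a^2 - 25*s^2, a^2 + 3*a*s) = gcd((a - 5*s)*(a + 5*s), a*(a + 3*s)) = 1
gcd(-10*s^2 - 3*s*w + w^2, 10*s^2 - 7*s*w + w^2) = 5*s - w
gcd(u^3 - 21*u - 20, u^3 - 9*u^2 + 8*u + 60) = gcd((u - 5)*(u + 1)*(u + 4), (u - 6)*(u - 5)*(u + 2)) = u - 5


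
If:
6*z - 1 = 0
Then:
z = 1/6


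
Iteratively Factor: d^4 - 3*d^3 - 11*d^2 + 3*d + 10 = (d - 5)*(d^3 + 2*d^2 - d - 2) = (d - 5)*(d + 1)*(d^2 + d - 2) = (d - 5)*(d - 1)*(d + 1)*(d + 2)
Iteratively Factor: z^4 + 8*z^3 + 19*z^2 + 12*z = (z)*(z^3 + 8*z^2 + 19*z + 12) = z*(z + 3)*(z^2 + 5*z + 4) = z*(z + 1)*(z + 3)*(z + 4)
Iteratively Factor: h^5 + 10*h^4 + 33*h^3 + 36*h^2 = (h + 3)*(h^4 + 7*h^3 + 12*h^2) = h*(h + 3)*(h^3 + 7*h^2 + 12*h) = h^2*(h + 3)*(h^2 + 7*h + 12) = h^2*(h + 3)*(h + 4)*(h + 3)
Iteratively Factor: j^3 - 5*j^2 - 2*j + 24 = (j - 3)*(j^2 - 2*j - 8) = (j - 3)*(j + 2)*(j - 4)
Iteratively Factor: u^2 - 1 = (u + 1)*(u - 1)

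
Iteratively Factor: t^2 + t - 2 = (t - 1)*(t + 2)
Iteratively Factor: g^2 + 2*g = (g + 2)*(g)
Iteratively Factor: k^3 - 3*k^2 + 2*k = (k - 1)*(k^2 - 2*k) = k*(k - 1)*(k - 2)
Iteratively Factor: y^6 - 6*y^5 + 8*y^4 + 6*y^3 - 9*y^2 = (y - 3)*(y^5 - 3*y^4 - y^3 + 3*y^2) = y*(y - 3)*(y^4 - 3*y^3 - y^2 + 3*y) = y*(y - 3)*(y + 1)*(y^3 - 4*y^2 + 3*y) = y*(y - 3)*(y - 1)*(y + 1)*(y^2 - 3*y) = y*(y - 3)^2*(y - 1)*(y + 1)*(y)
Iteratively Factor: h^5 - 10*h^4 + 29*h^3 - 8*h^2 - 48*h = (h - 4)*(h^4 - 6*h^3 + 5*h^2 + 12*h) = h*(h - 4)*(h^3 - 6*h^2 + 5*h + 12) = h*(h - 4)^2*(h^2 - 2*h - 3) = h*(h - 4)^2*(h + 1)*(h - 3)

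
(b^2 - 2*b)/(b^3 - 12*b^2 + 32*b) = (b - 2)/(b^2 - 12*b + 32)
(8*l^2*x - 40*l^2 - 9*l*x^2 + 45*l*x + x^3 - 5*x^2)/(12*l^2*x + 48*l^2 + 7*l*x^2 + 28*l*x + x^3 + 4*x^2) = (8*l^2*x - 40*l^2 - 9*l*x^2 + 45*l*x + x^3 - 5*x^2)/(12*l^2*x + 48*l^2 + 7*l*x^2 + 28*l*x + x^3 + 4*x^2)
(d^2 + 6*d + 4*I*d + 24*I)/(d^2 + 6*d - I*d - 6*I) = (d + 4*I)/(d - I)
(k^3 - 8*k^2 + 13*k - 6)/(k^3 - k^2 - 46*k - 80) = (-k^3 + 8*k^2 - 13*k + 6)/(-k^3 + k^2 + 46*k + 80)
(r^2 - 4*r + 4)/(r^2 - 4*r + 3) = (r^2 - 4*r + 4)/(r^2 - 4*r + 3)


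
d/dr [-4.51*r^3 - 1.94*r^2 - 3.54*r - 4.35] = -13.53*r^2 - 3.88*r - 3.54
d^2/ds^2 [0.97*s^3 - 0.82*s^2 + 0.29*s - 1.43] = 5.82*s - 1.64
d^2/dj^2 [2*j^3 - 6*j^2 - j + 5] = 12*j - 12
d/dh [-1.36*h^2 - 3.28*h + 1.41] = -2.72*h - 3.28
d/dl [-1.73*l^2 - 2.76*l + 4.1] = -3.46*l - 2.76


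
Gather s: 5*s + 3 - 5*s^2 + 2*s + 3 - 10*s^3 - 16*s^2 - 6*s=-10*s^3 - 21*s^2 + s + 6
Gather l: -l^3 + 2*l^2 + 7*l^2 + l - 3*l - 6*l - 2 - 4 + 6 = -l^3 + 9*l^2 - 8*l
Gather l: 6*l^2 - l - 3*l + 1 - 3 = 6*l^2 - 4*l - 2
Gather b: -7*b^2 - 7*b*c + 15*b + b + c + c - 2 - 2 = -7*b^2 + b*(16 - 7*c) + 2*c - 4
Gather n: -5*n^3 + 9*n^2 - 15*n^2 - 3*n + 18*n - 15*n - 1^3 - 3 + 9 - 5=-5*n^3 - 6*n^2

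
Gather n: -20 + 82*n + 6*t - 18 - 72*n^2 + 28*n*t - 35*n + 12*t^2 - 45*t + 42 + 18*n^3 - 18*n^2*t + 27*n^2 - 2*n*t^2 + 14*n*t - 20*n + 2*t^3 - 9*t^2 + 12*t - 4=18*n^3 + n^2*(-18*t - 45) + n*(-2*t^2 + 42*t + 27) + 2*t^3 + 3*t^2 - 27*t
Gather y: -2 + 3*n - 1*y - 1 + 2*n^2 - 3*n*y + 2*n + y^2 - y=2*n^2 + 5*n + y^2 + y*(-3*n - 2) - 3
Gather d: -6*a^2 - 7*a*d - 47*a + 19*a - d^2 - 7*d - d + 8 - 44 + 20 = -6*a^2 - 28*a - d^2 + d*(-7*a - 8) - 16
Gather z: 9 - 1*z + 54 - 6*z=63 - 7*z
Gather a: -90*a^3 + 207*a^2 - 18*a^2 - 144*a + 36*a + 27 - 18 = -90*a^3 + 189*a^2 - 108*a + 9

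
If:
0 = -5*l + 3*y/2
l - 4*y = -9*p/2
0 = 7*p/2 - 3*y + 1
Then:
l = 27/11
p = 74/11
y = 90/11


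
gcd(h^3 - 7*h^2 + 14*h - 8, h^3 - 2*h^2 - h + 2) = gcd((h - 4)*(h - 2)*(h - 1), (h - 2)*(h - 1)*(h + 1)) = h^2 - 3*h + 2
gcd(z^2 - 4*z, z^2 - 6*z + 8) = z - 4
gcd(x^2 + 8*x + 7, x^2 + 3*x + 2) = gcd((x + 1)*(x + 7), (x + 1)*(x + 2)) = x + 1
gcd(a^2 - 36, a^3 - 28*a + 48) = a + 6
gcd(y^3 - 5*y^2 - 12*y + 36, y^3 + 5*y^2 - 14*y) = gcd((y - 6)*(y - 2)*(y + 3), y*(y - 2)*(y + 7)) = y - 2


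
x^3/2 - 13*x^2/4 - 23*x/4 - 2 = (x/2 + 1/2)*(x - 8)*(x + 1/2)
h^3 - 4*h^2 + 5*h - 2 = (h - 2)*(h - 1)^2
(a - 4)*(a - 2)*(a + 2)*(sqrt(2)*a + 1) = sqrt(2)*a^4 - 4*sqrt(2)*a^3 + a^3 - 4*sqrt(2)*a^2 - 4*a^2 - 4*a + 16*sqrt(2)*a + 16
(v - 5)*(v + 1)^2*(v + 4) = v^4 + v^3 - 21*v^2 - 41*v - 20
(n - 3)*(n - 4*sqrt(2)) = n^2 - 4*sqrt(2)*n - 3*n + 12*sqrt(2)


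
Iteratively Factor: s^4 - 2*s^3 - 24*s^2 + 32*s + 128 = (s - 4)*(s^3 + 2*s^2 - 16*s - 32) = (s - 4)*(s + 2)*(s^2 - 16) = (s - 4)^2*(s + 2)*(s + 4)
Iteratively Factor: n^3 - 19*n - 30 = (n + 2)*(n^2 - 2*n - 15) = (n + 2)*(n + 3)*(n - 5)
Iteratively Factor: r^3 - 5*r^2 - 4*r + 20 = (r + 2)*(r^2 - 7*r + 10) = (r - 2)*(r + 2)*(r - 5)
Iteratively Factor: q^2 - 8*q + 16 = (q - 4)*(q - 4)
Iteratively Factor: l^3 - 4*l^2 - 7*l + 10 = (l - 1)*(l^2 - 3*l - 10) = (l - 1)*(l + 2)*(l - 5)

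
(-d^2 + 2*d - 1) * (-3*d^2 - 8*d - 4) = 3*d^4 + 2*d^3 - 9*d^2 + 4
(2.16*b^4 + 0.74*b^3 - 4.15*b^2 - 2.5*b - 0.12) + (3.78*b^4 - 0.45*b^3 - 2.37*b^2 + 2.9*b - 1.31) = 5.94*b^4 + 0.29*b^3 - 6.52*b^2 + 0.4*b - 1.43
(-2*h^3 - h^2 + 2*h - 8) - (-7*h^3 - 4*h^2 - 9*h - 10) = 5*h^3 + 3*h^2 + 11*h + 2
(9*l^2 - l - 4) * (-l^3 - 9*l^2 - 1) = -9*l^5 - 80*l^4 + 13*l^3 + 27*l^2 + l + 4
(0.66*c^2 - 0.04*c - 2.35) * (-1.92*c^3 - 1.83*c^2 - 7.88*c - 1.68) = -1.2672*c^5 - 1.131*c^4 - 0.6156*c^3 + 3.5069*c^2 + 18.5852*c + 3.948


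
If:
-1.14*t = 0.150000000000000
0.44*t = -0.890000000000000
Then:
No Solution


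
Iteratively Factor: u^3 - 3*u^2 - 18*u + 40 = (u + 4)*(u^2 - 7*u + 10) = (u - 2)*(u + 4)*(u - 5)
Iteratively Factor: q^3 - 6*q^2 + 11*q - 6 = (q - 3)*(q^2 - 3*q + 2) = (q - 3)*(q - 1)*(q - 2)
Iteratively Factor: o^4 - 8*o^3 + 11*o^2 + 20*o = (o - 4)*(o^3 - 4*o^2 - 5*o) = o*(o - 4)*(o^2 - 4*o - 5) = o*(o - 5)*(o - 4)*(o + 1)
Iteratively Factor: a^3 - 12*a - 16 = (a + 2)*(a^2 - 2*a - 8) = (a - 4)*(a + 2)*(a + 2)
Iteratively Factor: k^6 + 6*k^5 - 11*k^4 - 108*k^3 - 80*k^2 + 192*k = (k)*(k^5 + 6*k^4 - 11*k^3 - 108*k^2 - 80*k + 192) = k*(k + 4)*(k^4 + 2*k^3 - 19*k^2 - 32*k + 48) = k*(k - 1)*(k + 4)*(k^3 + 3*k^2 - 16*k - 48) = k*(k - 1)*(k + 4)^2*(k^2 - k - 12) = k*(k - 1)*(k + 3)*(k + 4)^2*(k - 4)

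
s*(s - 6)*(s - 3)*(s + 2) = s^4 - 7*s^3 + 36*s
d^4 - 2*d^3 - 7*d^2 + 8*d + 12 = (d - 3)*(d - 2)*(d + 1)*(d + 2)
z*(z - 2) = z^2 - 2*z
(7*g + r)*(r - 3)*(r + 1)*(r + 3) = 7*g*r^3 + 7*g*r^2 - 63*g*r - 63*g + r^4 + r^3 - 9*r^2 - 9*r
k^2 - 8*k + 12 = (k - 6)*(k - 2)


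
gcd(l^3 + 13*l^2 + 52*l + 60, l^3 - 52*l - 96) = l^2 + 8*l + 12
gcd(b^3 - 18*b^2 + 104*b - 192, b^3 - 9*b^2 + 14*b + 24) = b^2 - 10*b + 24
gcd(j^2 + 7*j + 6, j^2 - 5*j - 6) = j + 1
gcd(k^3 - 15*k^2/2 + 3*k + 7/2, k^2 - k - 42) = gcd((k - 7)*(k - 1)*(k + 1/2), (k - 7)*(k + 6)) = k - 7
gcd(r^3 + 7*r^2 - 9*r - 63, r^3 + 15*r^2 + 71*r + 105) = r^2 + 10*r + 21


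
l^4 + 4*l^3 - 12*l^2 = l^2*(l - 2)*(l + 6)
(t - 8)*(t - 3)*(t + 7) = t^3 - 4*t^2 - 53*t + 168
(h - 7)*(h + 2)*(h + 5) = h^3 - 39*h - 70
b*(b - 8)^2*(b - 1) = b^4 - 17*b^3 + 80*b^2 - 64*b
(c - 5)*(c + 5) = c^2 - 25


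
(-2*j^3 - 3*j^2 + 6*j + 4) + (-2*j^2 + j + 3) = -2*j^3 - 5*j^2 + 7*j + 7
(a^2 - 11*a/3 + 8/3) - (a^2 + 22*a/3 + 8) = -11*a - 16/3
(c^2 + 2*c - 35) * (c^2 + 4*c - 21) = c^4 + 6*c^3 - 48*c^2 - 182*c + 735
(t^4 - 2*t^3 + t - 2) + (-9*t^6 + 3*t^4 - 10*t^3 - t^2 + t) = -9*t^6 + 4*t^4 - 12*t^3 - t^2 + 2*t - 2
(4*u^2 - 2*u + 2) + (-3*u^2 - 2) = u^2 - 2*u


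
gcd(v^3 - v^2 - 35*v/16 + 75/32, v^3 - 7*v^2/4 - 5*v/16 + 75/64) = v^2 - 5*v/2 + 25/16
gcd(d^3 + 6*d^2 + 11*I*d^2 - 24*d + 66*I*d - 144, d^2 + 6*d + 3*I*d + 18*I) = d^2 + d*(6 + 3*I) + 18*I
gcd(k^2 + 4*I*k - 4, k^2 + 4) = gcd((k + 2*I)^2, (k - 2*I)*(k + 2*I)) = k + 2*I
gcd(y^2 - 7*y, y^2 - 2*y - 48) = 1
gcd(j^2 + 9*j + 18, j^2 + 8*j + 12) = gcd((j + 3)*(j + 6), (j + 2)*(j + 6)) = j + 6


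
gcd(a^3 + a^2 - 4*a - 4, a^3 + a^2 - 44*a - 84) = a + 2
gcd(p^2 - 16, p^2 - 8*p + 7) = 1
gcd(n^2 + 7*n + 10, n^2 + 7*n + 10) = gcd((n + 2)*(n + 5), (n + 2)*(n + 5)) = n^2 + 7*n + 10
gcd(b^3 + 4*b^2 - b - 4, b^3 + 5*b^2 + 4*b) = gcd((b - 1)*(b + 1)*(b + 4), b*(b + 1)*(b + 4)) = b^2 + 5*b + 4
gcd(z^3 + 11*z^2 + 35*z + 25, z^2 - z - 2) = z + 1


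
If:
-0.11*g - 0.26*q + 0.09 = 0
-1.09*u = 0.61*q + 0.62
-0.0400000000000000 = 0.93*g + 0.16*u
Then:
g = 0.08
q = 0.31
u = -0.74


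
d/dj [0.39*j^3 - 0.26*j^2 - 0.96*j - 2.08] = 1.17*j^2 - 0.52*j - 0.96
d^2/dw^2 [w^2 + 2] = 2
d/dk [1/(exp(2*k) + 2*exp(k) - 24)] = -2*(exp(k) + 1)*exp(k)/(exp(2*k) + 2*exp(k) - 24)^2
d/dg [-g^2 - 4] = -2*g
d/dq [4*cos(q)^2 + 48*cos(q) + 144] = -8*(cos(q) + 6)*sin(q)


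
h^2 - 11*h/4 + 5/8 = (h - 5/2)*(h - 1/4)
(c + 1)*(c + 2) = c^2 + 3*c + 2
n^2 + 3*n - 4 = (n - 1)*(n + 4)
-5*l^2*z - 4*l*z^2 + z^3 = z*(-5*l + z)*(l + z)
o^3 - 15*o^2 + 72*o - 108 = (o - 6)^2*(o - 3)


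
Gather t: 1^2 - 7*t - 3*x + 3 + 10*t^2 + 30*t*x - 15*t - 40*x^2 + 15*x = 10*t^2 + t*(30*x - 22) - 40*x^2 + 12*x + 4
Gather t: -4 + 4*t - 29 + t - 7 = 5*t - 40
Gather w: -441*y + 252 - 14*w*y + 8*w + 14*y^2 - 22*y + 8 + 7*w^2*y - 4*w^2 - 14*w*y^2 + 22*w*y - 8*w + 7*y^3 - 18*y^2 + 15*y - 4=w^2*(7*y - 4) + w*(-14*y^2 + 8*y) + 7*y^3 - 4*y^2 - 448*y + 256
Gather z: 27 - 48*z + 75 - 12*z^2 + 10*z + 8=-12*z^2 - 38*z + 110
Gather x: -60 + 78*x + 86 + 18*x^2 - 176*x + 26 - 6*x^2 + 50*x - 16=12*x^2 - 48*x + 36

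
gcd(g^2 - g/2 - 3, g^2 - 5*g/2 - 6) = g + 3/2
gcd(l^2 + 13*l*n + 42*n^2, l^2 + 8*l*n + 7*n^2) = l + 7*n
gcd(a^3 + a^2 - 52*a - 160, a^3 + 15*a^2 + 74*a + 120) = a^2 + 9*a + 20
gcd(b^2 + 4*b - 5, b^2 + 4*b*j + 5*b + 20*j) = b + 5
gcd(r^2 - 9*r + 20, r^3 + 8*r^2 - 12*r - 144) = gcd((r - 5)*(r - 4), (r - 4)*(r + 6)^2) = r - 4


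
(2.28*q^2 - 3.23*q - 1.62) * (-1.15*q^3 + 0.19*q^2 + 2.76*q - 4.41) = -2.622*q^5 + 4.1477*q^4 + 7.5421*q^3 - 19.2774*q^2 + 9.7731*q + 7.1442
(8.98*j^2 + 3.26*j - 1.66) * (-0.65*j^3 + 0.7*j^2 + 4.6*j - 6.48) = -5.837*j^5 + 4.167*j^4 + 44.669*j^3 - 44.3564*j^2 - 28.7608*j + 10.7568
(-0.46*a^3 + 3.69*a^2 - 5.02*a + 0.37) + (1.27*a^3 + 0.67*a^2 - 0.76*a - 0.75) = 0.81*a^3 + 4.36*a^2 - 5.78*a - 0.38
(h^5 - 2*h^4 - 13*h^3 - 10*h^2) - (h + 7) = h^5 - 2*h^4 - 13*h^3 - 10*h^2 - h - 7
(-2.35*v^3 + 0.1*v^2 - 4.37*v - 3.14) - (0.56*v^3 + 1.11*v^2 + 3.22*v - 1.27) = -2.91*v^3 - 1.01*v^2 - 7.59*v - 1.87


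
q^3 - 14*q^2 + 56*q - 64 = (q - 8)*(q - 4)*(q - 2)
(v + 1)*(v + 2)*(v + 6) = v^3 + 9*v^2 + 20*v + 12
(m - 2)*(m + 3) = m^2 + m - 6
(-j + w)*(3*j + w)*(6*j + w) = -18*j^3 + 9*j^2*w + 8*j*w^2 + w^3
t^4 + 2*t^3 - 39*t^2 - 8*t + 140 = (t - 5)*(t - 2)*(t + 2)*(t + 7)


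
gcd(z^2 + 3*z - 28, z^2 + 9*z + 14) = z + 7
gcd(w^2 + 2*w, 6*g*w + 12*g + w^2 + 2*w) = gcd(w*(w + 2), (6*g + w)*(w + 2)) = w + 2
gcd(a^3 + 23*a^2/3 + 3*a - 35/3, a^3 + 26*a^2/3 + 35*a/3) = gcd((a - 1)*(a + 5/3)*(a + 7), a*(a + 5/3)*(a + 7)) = a^2 + 26*a/3 + 35/3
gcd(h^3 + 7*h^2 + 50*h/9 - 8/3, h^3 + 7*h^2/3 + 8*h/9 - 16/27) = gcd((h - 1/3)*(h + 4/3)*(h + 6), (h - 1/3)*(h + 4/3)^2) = h^2 + h - 4/9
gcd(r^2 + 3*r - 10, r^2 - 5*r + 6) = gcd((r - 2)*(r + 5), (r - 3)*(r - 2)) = r - 2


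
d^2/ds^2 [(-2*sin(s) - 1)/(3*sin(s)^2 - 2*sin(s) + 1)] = 2*(81*sin(s)^5 + 24*sin(s)^4 - 29*sin(s)^2 - 163*sin(s)/4 + 135*sin(3*s)/4 - 9*sin(5*s)/2 - 5)/(3*sin(s)^2 - 2*sin(s) + 1)^3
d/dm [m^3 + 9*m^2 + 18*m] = 3*m^2 + 18*m + 18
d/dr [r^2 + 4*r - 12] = 2*r + 4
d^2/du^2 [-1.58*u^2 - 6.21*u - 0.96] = -3.16000000000000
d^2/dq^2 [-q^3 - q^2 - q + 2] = -6*q - 2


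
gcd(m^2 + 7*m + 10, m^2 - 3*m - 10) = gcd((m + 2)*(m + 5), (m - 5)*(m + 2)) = m + 2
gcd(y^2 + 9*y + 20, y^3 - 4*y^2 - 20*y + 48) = y + 4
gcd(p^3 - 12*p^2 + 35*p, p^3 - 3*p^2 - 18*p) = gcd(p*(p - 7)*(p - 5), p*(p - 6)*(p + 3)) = p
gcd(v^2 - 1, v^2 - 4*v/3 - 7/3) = v + 1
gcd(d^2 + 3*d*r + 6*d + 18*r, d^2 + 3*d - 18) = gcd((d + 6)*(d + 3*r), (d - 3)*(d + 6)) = d + 6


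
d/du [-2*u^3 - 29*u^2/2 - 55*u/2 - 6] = -6*u^2 - 29*u - 55/2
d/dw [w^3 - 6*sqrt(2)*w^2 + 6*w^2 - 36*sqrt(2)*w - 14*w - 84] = 3*w^2 - 12*sqrt(2)*w + 12*w - 36*sqrt(2) - 14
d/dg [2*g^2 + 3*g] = 4*g + 3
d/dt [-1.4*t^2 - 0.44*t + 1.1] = -2.8*t - 0.44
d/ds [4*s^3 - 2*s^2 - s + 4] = 12*s^2 - 4*s - 1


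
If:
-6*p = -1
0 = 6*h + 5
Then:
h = -5/6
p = 1/6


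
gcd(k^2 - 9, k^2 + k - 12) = k - 3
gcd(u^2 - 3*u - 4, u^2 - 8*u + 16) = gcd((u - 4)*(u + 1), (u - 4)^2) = u - 4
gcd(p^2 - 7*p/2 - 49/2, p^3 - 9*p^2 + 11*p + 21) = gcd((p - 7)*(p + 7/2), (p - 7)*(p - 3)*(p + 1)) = p - 7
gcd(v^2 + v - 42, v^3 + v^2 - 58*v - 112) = v + 7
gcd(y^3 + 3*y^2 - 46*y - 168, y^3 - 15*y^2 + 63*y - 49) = y - 7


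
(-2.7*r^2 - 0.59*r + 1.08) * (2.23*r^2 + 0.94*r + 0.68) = -6.021*r^4 - 3.8537*r^3 + 0.0178*r^2 + 0.614*r + 0.7344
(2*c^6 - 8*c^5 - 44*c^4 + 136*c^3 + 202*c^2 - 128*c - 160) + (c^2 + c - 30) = 2*c^6 - 8*c^5 - 44*c^4 + 136*c^3 + 203*c^2 - 127*c - 190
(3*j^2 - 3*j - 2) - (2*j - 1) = 3*j^2 - 5*j - 1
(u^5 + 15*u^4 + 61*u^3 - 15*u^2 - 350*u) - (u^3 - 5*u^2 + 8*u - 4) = u^5 + 15*u^4 + 60*u^3 - 10*u^2 - 358*u + 4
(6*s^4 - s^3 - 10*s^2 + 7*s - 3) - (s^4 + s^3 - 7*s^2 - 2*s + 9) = 5*s^4 - 2*s^3 - 3*s^2 + 9*s - 12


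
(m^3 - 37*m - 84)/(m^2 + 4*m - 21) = (m^3 - 37*m - 84)/(m^2 + 4*m - 21)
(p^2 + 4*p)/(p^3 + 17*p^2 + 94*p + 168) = p/(p^2 + 13*p + 42)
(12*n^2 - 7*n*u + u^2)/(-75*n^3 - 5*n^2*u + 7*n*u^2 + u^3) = (-4*n + u)/(25*n^2 + 10*n*u + u^2)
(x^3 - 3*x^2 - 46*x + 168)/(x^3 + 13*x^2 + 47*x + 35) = (x^2 - 10*x + 24)/(x^2 + 6*x + 5)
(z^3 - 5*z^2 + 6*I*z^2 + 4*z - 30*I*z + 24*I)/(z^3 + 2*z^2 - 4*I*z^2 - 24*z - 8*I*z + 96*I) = (z^2 + z*(-1 + 6*I) - 6*I)/(z^2 + z*(6 - 4*I) - 24*I)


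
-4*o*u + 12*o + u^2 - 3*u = (-4*o + u)*(u - 3)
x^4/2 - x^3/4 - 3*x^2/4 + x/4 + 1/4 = (x/2 + 1/2)*(x - 1)^2*(x + 1/2)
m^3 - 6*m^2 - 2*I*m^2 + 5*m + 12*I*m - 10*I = (m - 5)*(m - 1)*(m - 2*I)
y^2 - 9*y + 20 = (y - 5)*(y - 4)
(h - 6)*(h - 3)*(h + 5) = h^3 - 4*h^2 - 27*h + 90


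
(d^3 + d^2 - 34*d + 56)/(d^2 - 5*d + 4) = (d^2 + 5*d - 14)/(d - 1)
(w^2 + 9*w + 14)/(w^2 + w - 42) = (w + 2)/(w - 6)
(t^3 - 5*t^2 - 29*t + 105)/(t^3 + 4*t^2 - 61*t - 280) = (t^2 - 10*t + 21)/(t^2 - t - 56)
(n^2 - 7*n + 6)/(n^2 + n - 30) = (n^2 - 7*n + 6)/(n^2 + n - 30)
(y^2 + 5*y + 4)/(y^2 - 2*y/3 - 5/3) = 3*(y + 4)/(3*y - 5)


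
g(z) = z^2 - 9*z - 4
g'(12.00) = 15.00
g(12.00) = 32.00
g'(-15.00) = -39.00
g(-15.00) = 356.00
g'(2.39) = -4.22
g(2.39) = -19.80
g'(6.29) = 3.58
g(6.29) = -21.05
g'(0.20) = -8.60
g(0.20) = -5.76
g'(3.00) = -3.00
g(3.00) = -22.00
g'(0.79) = -7.42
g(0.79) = -10.49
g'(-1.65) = -12.30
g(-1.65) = 13.57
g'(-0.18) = -9.36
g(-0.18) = -2.35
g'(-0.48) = -9.96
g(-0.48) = 0.55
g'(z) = 2*z - 9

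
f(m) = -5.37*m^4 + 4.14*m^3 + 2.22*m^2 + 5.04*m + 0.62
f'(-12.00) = 38857.68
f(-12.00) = -118246.42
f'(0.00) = 5.04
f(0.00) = 0.62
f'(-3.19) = 814.54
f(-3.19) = -683.34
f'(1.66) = -51.62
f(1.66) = -6.73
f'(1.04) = -1.07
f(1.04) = 6.64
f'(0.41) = 7.47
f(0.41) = 3.19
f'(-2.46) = 389.05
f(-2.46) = -256.64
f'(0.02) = 5.13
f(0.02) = 0.72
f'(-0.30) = 5.41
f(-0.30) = -0.85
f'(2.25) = -166.76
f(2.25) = -67.27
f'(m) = -21.48*m^3 + 12.42*m^2 + 4.44*m + 5.04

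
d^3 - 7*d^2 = d^2*(d - 7)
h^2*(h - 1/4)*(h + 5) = h^4 + 19*h^3/4 - 5*h^2/4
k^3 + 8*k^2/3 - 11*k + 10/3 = (k - 2)*(k - 1/3)*(k + 5)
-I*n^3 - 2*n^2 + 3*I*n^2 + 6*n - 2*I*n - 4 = (n - 2)*(n - 2*I)*(-I*n + I)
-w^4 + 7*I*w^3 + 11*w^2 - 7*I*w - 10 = (w - 5*I)*(w - 2*I)*(-I*w - I)*(-I*w + I)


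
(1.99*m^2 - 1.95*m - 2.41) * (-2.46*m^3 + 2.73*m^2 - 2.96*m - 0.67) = -4.8954*m^5 + 10.2297*m^4 - 5.2853*m^3 - 2.1406*m^2 + 8.4401*m + 1.6147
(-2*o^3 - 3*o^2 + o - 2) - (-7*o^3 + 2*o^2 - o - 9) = 5*o^3 - 5*o^2 + 2*o + 7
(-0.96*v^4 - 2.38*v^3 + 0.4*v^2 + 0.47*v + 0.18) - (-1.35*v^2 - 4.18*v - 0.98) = -0.96*v^4 - 2.38*v^3 + 1.75*v^2 + 4.65*v + 1.16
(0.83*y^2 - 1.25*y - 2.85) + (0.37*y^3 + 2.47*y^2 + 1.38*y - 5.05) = 0.37*y^3 + 3.3*y^2 + 0.13*y - 7.9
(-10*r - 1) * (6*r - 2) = -60*r^2 + 14*r + 2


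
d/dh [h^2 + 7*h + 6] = 2*h + 7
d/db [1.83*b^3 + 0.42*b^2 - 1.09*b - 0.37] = 5.49*b^2 + 0.84*b - 1.09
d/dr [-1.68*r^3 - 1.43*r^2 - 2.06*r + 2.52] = -5.04*r^2 - 2.86*r - 2.06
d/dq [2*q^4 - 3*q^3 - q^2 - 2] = q*(8*q^2 - 9*q - 2)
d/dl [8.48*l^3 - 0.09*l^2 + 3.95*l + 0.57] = 25.44*l^2 - 0.18*l + 3.95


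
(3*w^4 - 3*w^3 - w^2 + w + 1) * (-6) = -18*w^4 + 18*w^3 + 6*w^2 - 6*w - 6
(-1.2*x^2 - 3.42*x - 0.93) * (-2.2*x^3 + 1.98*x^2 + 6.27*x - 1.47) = 2.64*x^5 + 5.148*x^4 - 12.2496*x^3 - 21.5208*x^2 - 0.8037*x + 1.3671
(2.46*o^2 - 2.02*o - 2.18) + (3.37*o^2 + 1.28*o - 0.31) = 5.83*o^2 - 0.74*o - 2.49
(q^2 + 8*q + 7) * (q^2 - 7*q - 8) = q^4 + q^3 - 57*q^2 - 113*q - 56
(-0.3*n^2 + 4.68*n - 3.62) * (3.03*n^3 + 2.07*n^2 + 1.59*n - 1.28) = -0.909*n^5 + 13.5594*n^4 - 1.758*n^3 + 0.331800000000001*n^2 - 11.7462*n + 4.6336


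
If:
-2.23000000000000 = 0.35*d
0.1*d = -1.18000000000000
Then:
No Solution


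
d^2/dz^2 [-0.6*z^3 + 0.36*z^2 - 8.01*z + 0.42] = 0.72 - 3.6*z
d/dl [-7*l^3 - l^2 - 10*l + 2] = -21*l^2 - 2*l - 10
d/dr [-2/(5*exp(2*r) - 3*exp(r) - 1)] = (20*exp(r) - 6)*exp(r)/(-5*exp(2*r) + 3*exp(r) + 1)^2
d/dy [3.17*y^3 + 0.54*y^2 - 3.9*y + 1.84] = 9.51*y^2 + 1.08*y - 3.9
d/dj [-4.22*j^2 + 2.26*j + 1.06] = 2.26 - 8.44*j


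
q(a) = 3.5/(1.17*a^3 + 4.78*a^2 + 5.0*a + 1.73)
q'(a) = 3.5*(-3.51*a^2 - 9.56*a - 5.0)/(1.17*a^3 + 4.78*a^2 + 5.0*a + 1.73)^2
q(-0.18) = 3.58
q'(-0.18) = -12.41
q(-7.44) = -0.01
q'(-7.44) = -0.01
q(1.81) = 0.10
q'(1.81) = -0.11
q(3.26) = 0.03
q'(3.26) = -0.02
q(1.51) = 0.14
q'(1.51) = -0.16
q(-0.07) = 2.49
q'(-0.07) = -7.73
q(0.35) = 0.85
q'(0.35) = -1.81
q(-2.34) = 2.89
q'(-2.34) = -4.40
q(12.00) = 0.00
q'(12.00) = -0.00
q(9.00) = 0.00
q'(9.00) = -0.00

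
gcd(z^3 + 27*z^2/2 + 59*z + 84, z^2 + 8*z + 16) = z + 4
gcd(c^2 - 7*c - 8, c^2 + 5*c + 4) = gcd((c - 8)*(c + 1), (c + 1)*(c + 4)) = c + 1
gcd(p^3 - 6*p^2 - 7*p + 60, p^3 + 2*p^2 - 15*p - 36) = p^2 - p - 12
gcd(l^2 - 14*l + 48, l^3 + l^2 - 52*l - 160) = l - 8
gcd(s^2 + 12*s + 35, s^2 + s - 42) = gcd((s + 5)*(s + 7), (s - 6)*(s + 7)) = s + 7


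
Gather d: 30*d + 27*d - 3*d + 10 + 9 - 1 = 54*d + 18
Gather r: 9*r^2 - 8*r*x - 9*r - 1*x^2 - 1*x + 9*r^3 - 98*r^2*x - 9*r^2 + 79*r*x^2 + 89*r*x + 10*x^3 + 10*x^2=9*r^3 - 98*r^2*x + r*(79*x^2 + 81*x - 9) + 10*x^3 + 9*x^2 - x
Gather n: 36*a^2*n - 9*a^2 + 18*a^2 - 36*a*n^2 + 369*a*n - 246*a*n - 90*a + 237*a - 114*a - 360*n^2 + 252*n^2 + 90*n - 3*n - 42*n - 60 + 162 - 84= 9*a^2 + 33*a + n^2*(-36*a - 108) + n*(36*a^2 + 123*a + 45) + 18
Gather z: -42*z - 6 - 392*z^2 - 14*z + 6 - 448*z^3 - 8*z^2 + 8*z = -448*z^3 - 400*z^2 - 48*z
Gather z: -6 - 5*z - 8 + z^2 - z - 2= z^2 - 6*z - 16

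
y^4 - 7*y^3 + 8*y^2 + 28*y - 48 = (y - 4)*(y - 3)*(y - 2)*(y + 2)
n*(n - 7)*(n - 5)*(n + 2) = n^4 - 10*n^3 + 11*n^2 + 70*n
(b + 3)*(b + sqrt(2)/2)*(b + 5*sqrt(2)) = b^3 + 3*b^2 + 11*sqrt(2)*b^2/2 + 5*b + 33*sqrt(2)*b/2 + 15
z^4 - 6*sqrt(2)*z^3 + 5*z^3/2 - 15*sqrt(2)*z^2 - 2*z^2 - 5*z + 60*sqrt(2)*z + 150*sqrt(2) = (z + 5/2)*(z - 5*sqrt(2))*(z - 3*sqrt(2))*(z + 2*sqrt(2))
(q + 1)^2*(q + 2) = q^3 + 4*q^2 + 5*q + 2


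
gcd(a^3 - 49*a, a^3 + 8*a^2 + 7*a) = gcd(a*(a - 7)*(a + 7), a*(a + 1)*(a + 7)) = a^2 + 7*a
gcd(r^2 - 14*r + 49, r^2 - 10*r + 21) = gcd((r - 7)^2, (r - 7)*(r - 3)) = r - 7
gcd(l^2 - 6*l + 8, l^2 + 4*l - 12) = l - 2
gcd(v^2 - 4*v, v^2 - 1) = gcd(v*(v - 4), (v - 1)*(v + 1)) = 1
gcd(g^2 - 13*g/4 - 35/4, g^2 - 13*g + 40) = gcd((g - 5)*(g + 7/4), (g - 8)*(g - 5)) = g - 5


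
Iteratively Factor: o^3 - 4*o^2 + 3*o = (o)*(o^2 - 4*o + 3) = o*(o - 1)*(o - 3)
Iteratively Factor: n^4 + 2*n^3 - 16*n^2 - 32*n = (n + 4)*(n^3 - 2*n^2 - 8*n) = (n - 4)*(n + 4)*(n^2 + 2*n) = n*(n - 4)*(n + 4)*(n + 2)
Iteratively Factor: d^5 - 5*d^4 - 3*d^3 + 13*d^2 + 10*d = (d + 1)*(d^4 - 6*d^3 + 3*d^2 + 10*d) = (d - 2)*(d + 1)*(d^3 - 4*d^2 - 5*d) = (d - 5)*(d - 2)*(d + 1)*(d^2 + d) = d*(d - 5)*(d - 2)*(d + 1)*(d + 1)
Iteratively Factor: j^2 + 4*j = (j)*(j + 4)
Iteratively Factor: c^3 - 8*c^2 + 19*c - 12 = (c - 4)*(c^2 - 4*c + 3) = (c - 4)*(c - 3)*(c - 1)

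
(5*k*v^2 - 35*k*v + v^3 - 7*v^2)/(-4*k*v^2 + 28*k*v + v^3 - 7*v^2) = (5*k + v)/(-4*k + v)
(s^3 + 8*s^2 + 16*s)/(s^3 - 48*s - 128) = s/(s - 8)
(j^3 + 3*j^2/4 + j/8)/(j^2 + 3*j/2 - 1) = j*(8*j^2 + 6*j + 1)/(4*(2*j^2 + 3*j - 2))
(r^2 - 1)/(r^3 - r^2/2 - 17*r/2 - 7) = 2*(r - 1)/(2*r^2 - 3*r - 14)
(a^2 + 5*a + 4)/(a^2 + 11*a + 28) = (a + 1)/(a + 7)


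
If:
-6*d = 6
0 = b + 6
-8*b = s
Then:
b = -6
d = -1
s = 48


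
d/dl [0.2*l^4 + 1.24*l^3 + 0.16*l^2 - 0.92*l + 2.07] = 0.8*l^3 + 3.72*l^2 + 0.32*l - 0.92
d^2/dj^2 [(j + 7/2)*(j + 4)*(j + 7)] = 6*j + 29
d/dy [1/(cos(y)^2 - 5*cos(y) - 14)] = (2*cos(y) - 5)*sin(y)/(sin(y)^2 + 5*cos(y) + 13)^2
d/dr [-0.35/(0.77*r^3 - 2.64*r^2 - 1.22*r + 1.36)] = (0.8085*r^2 - 1.848*r - 0.427)/(0.77*r^3 - 2.64*r^2 - 1.22*r + 1.36)^2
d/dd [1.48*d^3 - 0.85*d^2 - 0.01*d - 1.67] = 4.44*d^2 - 1.7*d - 0.01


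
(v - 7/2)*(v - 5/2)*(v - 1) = v^3 - 7*v^2 + 59*v/4 - 35/4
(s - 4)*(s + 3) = s^2 - s - 12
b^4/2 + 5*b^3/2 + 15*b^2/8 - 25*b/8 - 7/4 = (b/2 + 1)*(b - 1)*(b + 1/2)*(b + 7/2)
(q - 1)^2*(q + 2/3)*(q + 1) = q^4 - q^3/3 - 5*q^2/3 + q/3 + 2/3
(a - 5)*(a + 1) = a^2 - 4*a - 5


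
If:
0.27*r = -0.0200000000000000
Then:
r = -0.07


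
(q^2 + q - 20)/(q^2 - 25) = (q - 4)/(q - 5)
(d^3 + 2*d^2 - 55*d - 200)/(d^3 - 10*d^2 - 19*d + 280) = (d + 5)/(d - 7)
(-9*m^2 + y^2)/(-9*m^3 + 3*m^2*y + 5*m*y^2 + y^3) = (-3*m + y)/(-3*m^2 + 2*m*y + y^2)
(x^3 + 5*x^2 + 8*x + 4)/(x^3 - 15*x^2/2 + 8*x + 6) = 2*(x^3 + 5*x^2 + 8*x + 4)/(2*x^3 - 15*x^2 + 16*x + 12)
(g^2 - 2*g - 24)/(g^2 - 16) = (g - 6)/(g - 4)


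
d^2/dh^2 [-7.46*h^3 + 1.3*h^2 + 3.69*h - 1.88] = 2.6 - 44.76*h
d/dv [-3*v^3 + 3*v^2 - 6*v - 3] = -9*v^2 + 6*v - 6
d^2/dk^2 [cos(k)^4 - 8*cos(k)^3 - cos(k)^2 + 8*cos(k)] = -16*sin(k)^4 + 16*sin(k)^2 - 2*cos(k) + 18*cos(3*k) - 2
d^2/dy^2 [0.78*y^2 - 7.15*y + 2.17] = 1.56000000000000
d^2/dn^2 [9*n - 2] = 0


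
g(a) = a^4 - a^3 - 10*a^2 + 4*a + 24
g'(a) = 4*a^3 - 3*a^2 - 20*a + 4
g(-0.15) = 23.18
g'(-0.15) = 6.92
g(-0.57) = 18.76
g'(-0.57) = 13.68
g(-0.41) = 20.78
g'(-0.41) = 11.42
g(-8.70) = 5619.78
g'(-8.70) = -2683.08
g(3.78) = 46.38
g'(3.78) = 101.58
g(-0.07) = 23.67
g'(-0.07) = 5.38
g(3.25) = 8.61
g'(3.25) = 44.62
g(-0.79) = 15.48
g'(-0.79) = 15.96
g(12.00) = 17640.00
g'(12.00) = 6244.00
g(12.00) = 17640.00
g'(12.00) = 6244.00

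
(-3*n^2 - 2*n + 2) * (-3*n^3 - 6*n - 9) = 9*n^5 + 6*n^4 + 12*n^3 + 39*n^2 + 6*n - 18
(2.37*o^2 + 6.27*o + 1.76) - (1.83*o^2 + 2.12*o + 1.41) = 0.54*o^2 + 4.15*o + 0.35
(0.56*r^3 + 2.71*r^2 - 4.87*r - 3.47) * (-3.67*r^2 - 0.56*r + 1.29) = -2.0552*r^5 - 10.2593*r^4 + 17.0777*r^3 + 18.958*r^2 - 4.3391*r - 4.4763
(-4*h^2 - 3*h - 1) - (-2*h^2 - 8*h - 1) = -2*h^2 + 5*h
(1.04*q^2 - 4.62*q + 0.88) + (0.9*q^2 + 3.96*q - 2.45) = 1.94*q^2 - 0.66*q - 1.57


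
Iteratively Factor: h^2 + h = (h + 1)*(h)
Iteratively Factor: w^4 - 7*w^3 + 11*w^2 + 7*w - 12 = (w + 1)*(w^3 - 8*w^2 + 19*w - 12) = (w - 1)*(w + 1)*(w^2 - 7*w + 12) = (w - 4)*(w - 1)*(w + 1)*(w - 3)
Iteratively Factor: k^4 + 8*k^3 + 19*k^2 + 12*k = (k)*(k^3 + 8*k^2 + 19*k + 12) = k*(k + 1)*(k^2 + 7*k + 12) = k*(k + 1)*(k + 3)*(k + 4)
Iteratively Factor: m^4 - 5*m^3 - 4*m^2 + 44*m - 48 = (m - 4)*(m^3 - m^2 - 8*m + 12) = (m - 4)*(m + 3)*(m^2 - 4*m + 4) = (m - 4)*(m - 2)*(m + 3)*(m - 2)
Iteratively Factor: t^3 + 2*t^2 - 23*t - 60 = (t + 4)*(t^2 - 2*t - 15) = (t - 5)*(t + 4)*(t + 3)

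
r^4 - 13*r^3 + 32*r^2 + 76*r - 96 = (r - 8)*(r - 6)*(r - 1)*(r + 2)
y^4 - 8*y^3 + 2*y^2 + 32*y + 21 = (y - 7)*(y - 3)*(y + 1)^2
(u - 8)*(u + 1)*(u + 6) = u^3 - u^2 - 50*u - 48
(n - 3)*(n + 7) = n^2 + 4*n - 21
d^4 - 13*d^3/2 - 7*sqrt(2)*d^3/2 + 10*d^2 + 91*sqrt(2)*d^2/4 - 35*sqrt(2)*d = d*(d - 4)*(d - 5/2)*(d - 7*sqrt(2)/2)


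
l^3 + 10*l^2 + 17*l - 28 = (l - 1)*(l + 4)*(l + 7)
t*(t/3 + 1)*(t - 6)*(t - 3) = t^4/3 - 2*t^3 - 3*t^2 + 18*t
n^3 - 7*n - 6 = (n - 3)*(n + 1)*(n + 2)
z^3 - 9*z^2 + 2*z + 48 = (z - 8)*(z - 3)*(z + 2)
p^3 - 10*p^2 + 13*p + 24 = (p - 8)*(p - 3)*(p + 1)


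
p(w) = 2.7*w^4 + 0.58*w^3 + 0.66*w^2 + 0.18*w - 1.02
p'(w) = 10.8*w^3 + 1.74*w^2 + 1.32*w + 0.18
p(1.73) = 28.45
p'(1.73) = 63.59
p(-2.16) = 54.60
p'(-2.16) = -103.39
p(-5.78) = 2921.52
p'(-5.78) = -2034.80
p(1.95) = 45.18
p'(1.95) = 89.45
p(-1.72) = 21.30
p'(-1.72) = -51.90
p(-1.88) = 30.85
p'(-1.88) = -67.91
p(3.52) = 447.60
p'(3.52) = 497.42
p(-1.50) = 11.91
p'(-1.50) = -34.34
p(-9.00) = 17342.70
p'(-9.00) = -7743.96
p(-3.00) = 207.42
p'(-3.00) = -279.72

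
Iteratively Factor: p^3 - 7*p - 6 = (p + 1)*(p^2 - p - 6) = (p - 3)*(p + 1)*(p + 2)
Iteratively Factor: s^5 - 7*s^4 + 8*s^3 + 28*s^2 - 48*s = (s - 4)*(s^4 - 3*s^3 - 4*s^2 + 12*s) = (s - 4)*(s - 2)*(s^3 - s^2 - 6*s) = (s - 4)*(s - 2)*(s + 2)*(s^2 - 3*s) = (s - 4)*(s - 3)*(s - 2)*(s + 2)*(s)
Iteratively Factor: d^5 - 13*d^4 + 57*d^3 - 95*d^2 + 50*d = (d - 1)*(d^4 - 12*d^3 + 45*d^2 - 50*d) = d*(d - 1)*(d^3 - 12*d^2 + 45*d - 50) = d*(d - 5)*(d - 1)*(d^2 - 7*d + 10) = d*(d - 5)^2*(d - 1)*(d - 2)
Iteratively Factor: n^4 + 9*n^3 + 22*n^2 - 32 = (n + 4)*(n^3 + 5*n^2 + 2*n - 8) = (n - 1)*(n + 4)*(n^2 + 6*n + 8) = (n - 1)*(n + 2)*(n + 4)*(n + 4)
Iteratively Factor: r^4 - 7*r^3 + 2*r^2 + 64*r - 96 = (r - 4)*(r^3 - 3*r^2 - 10*r + 24) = (r - 4)*(r - 2)*(r^2 - r - 12) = (r - 4)*(r - 2)*(r + 3)*(r - 4)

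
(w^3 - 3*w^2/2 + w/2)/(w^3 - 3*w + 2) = w*(2*w - 1)/(2*(w^2 + w - 2))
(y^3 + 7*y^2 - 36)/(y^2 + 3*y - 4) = (y^3 + 7*y^2 - 36)/(y^2 + 3*y - 4)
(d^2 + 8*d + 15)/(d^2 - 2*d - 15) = (d + 5)/(d - 5)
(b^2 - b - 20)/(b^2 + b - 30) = (b + 4)/(b + 6)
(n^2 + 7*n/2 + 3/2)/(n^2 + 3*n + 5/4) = 2*(n + 3)/(2*n + 5)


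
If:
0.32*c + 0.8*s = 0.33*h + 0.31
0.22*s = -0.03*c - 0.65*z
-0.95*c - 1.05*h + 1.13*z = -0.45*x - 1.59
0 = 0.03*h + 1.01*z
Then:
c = 1.4698275862069 - 41.4698275862069*z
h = -33.6666666666667*z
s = 2.70043103448276*z - 0.200431034482759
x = -168.61408045977*z - 0.43036398467433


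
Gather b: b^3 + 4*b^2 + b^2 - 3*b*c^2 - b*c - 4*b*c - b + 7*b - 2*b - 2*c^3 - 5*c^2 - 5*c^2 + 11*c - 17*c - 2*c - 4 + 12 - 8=b^3 + 5*b^2 + b*(-3*c^2 - 5*c + 4) - 2*c^3 - 10*c^2 - 8*c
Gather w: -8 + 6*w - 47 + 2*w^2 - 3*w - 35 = 2*w^2 + 3*w - 90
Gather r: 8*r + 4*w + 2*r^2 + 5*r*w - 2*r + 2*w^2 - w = 2*r^2 + r*(5*w + 6) + 2*w^2 + 3*w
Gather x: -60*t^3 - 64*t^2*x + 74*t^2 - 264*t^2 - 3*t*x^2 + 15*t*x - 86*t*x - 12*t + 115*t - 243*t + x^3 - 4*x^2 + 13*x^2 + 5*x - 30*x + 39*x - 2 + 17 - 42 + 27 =-60*t^3 - 190*t^2 - 140*t + x^3 + x^2*(9 - 3*t) + x*(-64*t^2 - 71*t + 14)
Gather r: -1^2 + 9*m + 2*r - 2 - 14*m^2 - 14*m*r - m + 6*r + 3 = -14*m^2 + 8*m + r*(8 - 14*m)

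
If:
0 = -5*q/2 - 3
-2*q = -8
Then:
No Solution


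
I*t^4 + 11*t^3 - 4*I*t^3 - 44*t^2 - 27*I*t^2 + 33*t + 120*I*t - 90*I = (t - 3)*(t - 6*I)*(t - 5*I)*(I*t - I)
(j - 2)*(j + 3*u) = j^2 + 3*j*u - 2*j - 6*u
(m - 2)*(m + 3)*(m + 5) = m^3 + 6*m^2 - m - 30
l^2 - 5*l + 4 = (l - 4)*(l - 1)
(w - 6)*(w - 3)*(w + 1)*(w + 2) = w^4 - 6*w^3 - 7*w^2 + 36*w + 36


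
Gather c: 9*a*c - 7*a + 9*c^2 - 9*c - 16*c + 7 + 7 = -7*a + 9*c^2 + c*(9*a - 25) + 14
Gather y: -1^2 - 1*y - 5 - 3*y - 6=-4*y - 12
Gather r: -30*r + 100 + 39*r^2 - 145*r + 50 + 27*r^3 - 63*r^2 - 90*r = 27*r^3 - 24*r^2 - 265*r + 150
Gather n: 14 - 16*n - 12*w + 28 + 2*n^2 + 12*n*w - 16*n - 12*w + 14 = 2*n^2 + n*(12*w - 32) - 24*w + 56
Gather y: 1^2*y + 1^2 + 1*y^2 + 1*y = y^2 + 2*y + 1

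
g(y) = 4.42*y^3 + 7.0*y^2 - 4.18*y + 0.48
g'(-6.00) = 389.18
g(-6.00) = -677.16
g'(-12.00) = 1737.26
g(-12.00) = -6579.12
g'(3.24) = 180.38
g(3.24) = 210.75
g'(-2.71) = 55.26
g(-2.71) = -24.75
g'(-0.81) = -6.82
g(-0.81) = 6.11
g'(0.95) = 21.09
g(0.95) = 6.62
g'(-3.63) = 119.73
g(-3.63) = -103.53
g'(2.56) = 118.56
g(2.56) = 109.81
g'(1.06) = 25.56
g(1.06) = 9.18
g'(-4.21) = 171.90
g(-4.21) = -187.67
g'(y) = 13.26*y^2 + 14.0*y - 4.18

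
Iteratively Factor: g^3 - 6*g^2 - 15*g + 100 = (g + 4)*(g^2 - 10*g + 25) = (g - 5)*(g + 4)*(g - 5)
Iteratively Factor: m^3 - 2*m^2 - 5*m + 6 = (m - 3)*(m^2 + m - 2) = (m - 3)*(m + 2)*(m - 1)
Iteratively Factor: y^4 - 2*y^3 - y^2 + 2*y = (y - 2)*(y^3 - y) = (y - 2)*(y + 1)*(y^2 - y) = y*(y - 2)*(y + 1)*(y - 1)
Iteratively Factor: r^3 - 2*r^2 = (r - 2)*(r^2) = r*(r - 2)*(r)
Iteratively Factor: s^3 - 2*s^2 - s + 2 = (s + 1)*(s^2 - 3*s + 2) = (s - 1)*(s + 1)*(s - 2)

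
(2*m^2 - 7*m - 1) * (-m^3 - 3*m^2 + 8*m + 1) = -2*m^5 + m^4 + 38*m^3 - 51*m^2 - 15*m - 1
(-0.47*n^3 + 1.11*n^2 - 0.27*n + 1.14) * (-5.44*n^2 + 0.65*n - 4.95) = 2.5568*n^5 - 6.3439*n^4 + 4.5168*n^3 - 11.8716*n^2 + 2.0775*n - 5.643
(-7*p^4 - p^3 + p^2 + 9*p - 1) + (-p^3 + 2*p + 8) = -7*p^4 - 2*p^3 + p^2 + 11*p + 7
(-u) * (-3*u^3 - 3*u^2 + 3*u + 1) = 3*u^4 + 3*u^3 - 3*u^2 - u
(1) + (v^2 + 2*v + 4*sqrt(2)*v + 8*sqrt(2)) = v^2 + 2*v + 4*sqrt(2)*v + 1 + 8*sqrt(2)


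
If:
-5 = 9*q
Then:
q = -5/9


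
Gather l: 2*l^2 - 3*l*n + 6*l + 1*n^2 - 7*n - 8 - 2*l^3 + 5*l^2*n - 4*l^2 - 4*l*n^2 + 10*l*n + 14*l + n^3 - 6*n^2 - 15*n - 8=-2*l^3 + l^2*(5*n - 2) + l*(-4*n^2 + 7*n + 20) + n^3 - 5*n^2 - 22*n - 16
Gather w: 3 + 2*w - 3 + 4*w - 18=6*w - 18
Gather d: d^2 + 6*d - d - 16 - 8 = d^2 + 5*d - 24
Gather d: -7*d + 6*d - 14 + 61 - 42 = 5 - d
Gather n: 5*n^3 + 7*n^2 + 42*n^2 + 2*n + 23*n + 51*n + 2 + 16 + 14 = 5*n^3 + 49*n^2 + 76*n + 32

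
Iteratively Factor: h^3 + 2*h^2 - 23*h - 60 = (h - 5)*(h^2 + 7*h + 12) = (h - 5)*(h + 4)*(h + 3)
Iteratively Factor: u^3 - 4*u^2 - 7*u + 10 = (u + 2)*(u^2 - 6*u + 5) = (u - 5)*(u + 2)*(u - 1)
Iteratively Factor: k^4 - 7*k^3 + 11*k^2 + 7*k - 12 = (k + 1)*(k^3 - 8*k^2 + 19*k - 12) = (k - 3)*(k + 1)*(k^2 - 5*k + 4) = (k - 3)*(k - 1)*(k + 1)*(k - 4)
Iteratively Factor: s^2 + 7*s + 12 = (s + 4)*(s + 3)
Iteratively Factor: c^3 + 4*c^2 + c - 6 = (c - 1)*(c^2 + 5*c + 6) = (c - 1)*(c + 3)*(c + 2)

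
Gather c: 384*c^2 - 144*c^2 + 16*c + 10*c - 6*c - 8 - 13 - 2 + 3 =240*c^2 + 20*c - 20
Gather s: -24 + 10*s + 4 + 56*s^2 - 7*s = 56*s^2 + 3*s - 20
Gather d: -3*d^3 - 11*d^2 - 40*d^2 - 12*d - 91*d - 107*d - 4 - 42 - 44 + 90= -3*d^3 - 51*d^2 - 210*d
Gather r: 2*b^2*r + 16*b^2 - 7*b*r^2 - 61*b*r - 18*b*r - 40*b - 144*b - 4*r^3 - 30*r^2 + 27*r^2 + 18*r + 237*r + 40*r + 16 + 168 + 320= 16*b^2 - 184*b - 4*r^3 + r^2*(-7*b - 3) + r*(2*b^2 - 79*b + 295) + 504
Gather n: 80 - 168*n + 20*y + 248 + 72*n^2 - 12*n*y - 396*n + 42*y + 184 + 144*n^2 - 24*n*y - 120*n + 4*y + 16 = 216*n^2 + n*(-36*y - 684) + 66*y + 528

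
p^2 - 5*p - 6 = (p - 6)*(p + 1)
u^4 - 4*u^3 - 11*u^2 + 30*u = u*(u - 5)*(u - 2)*(u + 3)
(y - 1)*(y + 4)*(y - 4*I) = y^3 + 3*y^2 - 4*I*y^2 - 4*y - 12*I*y + 16*I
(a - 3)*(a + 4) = a^2 + a - 12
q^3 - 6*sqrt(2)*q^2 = q^2*(q - 6*sqrt(2))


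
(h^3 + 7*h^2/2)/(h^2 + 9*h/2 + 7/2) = h^2/(h + 1)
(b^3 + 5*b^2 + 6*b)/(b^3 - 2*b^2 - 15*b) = (b + 2)/(b - 5)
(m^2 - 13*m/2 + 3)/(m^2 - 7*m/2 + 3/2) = (m - 6)/(m - 3)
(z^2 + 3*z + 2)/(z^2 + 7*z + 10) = (z + 1)/(z + 5)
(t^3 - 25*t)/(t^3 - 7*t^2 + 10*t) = (t + 5)/(t - 2)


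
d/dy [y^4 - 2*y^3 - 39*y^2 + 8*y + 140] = 4*y^3 - 6*y^2 - 78*y + 8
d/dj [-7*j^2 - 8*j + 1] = -14*j - 8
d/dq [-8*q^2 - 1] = -16*q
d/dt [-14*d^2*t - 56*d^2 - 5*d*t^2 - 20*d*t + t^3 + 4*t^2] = -14*d^2 - 10*d*t - 20*d + 3*t^2 + 8*t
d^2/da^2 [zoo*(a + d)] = 0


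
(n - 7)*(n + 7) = n^2 - 49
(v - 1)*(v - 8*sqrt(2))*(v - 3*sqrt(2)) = v^3 - 11*sqrt(2)*v^2 - v^2 + 11*sqrt(2)*v + 48*v - 48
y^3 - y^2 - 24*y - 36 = (y - 6)*(y + 2)*(y + 3)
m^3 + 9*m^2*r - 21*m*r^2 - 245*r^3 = (m - 5*r)*(m + 7*r)^2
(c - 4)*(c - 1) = c^2 - 5*c + 4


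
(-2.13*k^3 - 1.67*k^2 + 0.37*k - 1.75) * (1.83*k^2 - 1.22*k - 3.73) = -3.8979*k^5 - 0.4575*k^4 + 10.6594*k^3 + 2.5752*k^2 + 0.7549*k + 6.5275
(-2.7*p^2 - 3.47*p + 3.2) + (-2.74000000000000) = -2.7*p^2 - 3.47*p + 0.46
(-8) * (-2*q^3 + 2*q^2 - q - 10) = 16*q^3 - 16*q^2 + 8*q + 80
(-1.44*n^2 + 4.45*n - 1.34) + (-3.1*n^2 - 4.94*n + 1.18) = -4.54*n^2 - 0.49*n - 0.16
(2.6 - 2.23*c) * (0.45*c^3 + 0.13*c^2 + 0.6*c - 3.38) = -1.0035*c^4 + 0.8801*c^3 - 1.0*c^2 + 9.0974*c - 8.788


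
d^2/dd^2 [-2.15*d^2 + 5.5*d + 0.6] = -4.30000000000000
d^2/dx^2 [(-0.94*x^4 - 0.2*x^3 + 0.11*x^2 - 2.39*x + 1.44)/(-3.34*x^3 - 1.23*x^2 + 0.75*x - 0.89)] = (5.6843418860808e-14*x^8 + 2.8421709430404e-14*x^7 + 3.45614*x^6 + 141.00894*x^5 - 133.298112*x^4 - 81.324592*x^3 - 67.826034*x^2 + 18.906186*x + 4.549124)/(37.259704*x^9 + 41.164164*x^8 - 9.940842*x^7 + 13.159419*x^6 + 24.170013*x^5 - 7.261632*x^4 + 2.588817*x^3 + 4.424724*x^2 - 1.782225*x + 0.704969)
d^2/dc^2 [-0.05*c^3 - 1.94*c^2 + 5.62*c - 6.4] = -0.3*c - 3.88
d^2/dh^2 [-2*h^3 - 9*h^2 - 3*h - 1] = -12*h - 18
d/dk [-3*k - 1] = -3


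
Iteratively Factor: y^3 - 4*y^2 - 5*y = (y + 1)*(y^2 - 5*y) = y*(y + 1)*(y - 5)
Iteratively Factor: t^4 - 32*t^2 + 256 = (t + 4)*(t^3 - 4*t^2 - 16*t + 64) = (t - 4)*(t + 4)*(t^2 - 16) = (t - 4)^2*(t + 4)*(t + 4)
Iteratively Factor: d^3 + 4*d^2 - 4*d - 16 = (d - 2)*(d^2 + 6*d + 8) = (d - 2)*(d + 2)*(d + 4)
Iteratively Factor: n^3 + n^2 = (n)*(n^2 + n) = n^2*(n + 1)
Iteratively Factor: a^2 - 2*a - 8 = (a - 4)*(a + 2)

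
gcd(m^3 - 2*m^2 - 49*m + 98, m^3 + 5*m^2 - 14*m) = m^2 + 5*m - 14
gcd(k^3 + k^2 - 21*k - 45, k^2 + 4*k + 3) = k + 3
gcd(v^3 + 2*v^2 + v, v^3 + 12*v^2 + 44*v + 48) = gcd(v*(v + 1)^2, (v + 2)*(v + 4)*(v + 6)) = 1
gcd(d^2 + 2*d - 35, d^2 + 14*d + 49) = d + 7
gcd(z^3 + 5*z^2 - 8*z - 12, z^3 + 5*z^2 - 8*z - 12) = z^3 + 5*z^2 - 8*z - 12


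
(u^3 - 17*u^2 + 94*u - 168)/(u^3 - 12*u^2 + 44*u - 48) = (u - 7)/(u - 2)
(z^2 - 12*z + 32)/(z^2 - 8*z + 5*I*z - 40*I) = (z - 4)/(z + 5*I)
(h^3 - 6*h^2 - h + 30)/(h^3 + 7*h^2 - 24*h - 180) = (h^2 - h - 6)/(h^2 + 12*h + 36)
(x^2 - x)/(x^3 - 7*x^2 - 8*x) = (1 - x)/(-x^2 + 7*x + 8)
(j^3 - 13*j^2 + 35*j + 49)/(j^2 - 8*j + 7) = (j^2 - 6*j - 7)/(j - 1)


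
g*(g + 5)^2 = g^3 + 10*g^2 + 25*g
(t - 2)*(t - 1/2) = t^2 - 5*t/2 + 1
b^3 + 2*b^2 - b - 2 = (b - 1)*(b + 1)*(b + 2)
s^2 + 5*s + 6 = (s + 2)*(s + 3)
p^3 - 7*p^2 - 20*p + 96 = (p - 8)*(p - 3)*(p + 4)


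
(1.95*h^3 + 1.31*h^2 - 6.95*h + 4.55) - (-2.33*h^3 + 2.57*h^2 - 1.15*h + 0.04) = 4.28*h^3 - 1.26*h^2 - 5.8*h + 4.51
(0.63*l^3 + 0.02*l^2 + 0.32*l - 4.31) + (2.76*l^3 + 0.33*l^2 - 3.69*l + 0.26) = 3.39*l^3 + 0.35*l^2 - 3.37*l - 4.05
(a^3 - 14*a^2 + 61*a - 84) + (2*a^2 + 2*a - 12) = a^3 - 12*a^2 + 63*a - 96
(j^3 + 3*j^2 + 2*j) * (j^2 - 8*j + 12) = j^5 - 5*j^4 - 10*j^3 + 20*j^2 + 24*j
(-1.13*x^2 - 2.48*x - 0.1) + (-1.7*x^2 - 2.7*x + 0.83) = -2.83*x^2 - 5.18*x + 0.73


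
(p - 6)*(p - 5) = p^2 - 11*p + 30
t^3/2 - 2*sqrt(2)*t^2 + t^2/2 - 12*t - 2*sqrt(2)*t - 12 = (t/2 + 1/2)*(t - 6*sqrt(2))*(t + 2*sqrt(2))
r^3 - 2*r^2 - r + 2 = (r - 2)*(r - 1)*(r + 1)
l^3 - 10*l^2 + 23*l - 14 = (l - 7)*(l - 2)*(l - 1)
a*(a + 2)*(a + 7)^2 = a^4 + 16*a^3 + 77*a^2 + 98*a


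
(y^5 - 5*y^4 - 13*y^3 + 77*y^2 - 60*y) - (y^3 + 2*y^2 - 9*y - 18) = y^5 - 5*y^4 - 14*y^3 + 75*y^2 - 51*y + 18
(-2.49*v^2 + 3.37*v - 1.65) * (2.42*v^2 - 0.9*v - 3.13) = -6.0258*v^4 + 10.3964*v^3 + 0.7677*v^2 - 9.0631*v + 5.1645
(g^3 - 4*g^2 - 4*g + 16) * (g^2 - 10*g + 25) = g^5 - 14*g^4 + 61*g^3 - 44*g^2 - 260*g + 400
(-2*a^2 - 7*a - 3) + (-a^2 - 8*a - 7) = -3*a^2 - 15*a - 10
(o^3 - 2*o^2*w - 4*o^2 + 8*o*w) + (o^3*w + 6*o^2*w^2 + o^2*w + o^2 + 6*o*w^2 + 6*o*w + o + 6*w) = o^3*w + o^3 + 6*o^2*w^2 - o^2*w - 3*o^2 + 6*o*w^2 + 14*o*w + o + 6*w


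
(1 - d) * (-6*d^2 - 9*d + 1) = 6*d^3 + 3*d^2 - 10*d + 1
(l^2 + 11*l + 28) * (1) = l^2 + 11*l + 28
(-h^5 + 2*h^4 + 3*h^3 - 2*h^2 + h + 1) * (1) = -h^5 + 2*h^4 + 3*h^3 - 2*h^2 + h + 1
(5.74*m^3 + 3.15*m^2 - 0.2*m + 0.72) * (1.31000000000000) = 7.5194*m^3 + 4.1265*m^2 - 0.262*m + 0.9432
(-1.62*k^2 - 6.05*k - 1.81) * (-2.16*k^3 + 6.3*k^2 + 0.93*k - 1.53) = 3.4992*k^5 + 2.862*k^4 - 35.712*k^3 - 14.5509*k^2 + 7.5732*k + 2.7693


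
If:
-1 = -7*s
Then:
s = 1/7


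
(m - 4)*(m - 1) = m^2 - 5*m + 4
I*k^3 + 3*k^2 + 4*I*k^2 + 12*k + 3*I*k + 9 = (k + 3)*(k - 3*I)*(I*k + I)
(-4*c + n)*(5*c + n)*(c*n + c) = -20*c^3*n - 20*c^3 + c^2*n^2 + c^2*n + c*n^3 + c*n^2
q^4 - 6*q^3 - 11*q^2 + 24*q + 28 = (q - 7)*(q - 2)*(q + 1)*(q + 2)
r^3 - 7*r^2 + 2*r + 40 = (r - 5)*(r - 4)*(r + 2)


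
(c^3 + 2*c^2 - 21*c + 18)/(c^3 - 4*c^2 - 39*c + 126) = (c - 1)/(c - 7)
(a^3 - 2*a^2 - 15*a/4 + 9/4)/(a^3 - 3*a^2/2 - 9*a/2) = (a - 1/2)/a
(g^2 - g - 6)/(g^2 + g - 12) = (g + 2)/(g + 4)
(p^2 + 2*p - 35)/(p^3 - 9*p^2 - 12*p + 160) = (p + 7)/(p^2 - 4*p - 32)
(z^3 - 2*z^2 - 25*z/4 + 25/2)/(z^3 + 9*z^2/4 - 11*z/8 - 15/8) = 2*(2*z^2 - 9*z + 10)/(4*z^2 - z - 3)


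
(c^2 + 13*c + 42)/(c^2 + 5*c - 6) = (c + 7)/(c - 1)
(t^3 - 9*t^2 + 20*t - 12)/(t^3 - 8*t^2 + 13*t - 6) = (t - 2)/(t - 1)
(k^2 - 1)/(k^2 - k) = (k + 1)/k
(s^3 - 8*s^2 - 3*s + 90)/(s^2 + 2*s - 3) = (s^2 - 11*s + 30)/(s - 1)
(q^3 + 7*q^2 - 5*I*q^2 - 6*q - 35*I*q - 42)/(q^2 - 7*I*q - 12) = (q^2 + q*(7 - 2*I) - 14*I)/(q - 4*I)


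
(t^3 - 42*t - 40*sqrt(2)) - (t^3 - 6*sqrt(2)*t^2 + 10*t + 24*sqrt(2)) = 6*sqrt(2)*t^2 - 52*t - 64*sqrt(2)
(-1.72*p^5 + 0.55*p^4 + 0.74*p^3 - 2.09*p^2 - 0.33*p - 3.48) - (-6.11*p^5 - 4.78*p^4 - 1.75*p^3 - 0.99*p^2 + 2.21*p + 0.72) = 4.39*p^5 + 5.33*p^4 + 2.49*p^3 - 1.1*p^2 - 2.54*p - 4.2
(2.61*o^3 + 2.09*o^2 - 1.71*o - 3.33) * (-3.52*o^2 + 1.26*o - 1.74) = -9.1872*o^5 - 4.0682*o^4 + 4.1112*o^3 + 5.9304*o^2 - 1.2204*o + 5.7942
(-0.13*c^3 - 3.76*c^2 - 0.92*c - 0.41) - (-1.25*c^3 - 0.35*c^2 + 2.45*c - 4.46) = 1.12*c^3 - 3.41*c^2 - 3.37*c + 4.05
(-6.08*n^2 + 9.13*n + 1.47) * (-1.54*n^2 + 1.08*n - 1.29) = 9.3632*n^4 - 20.6266*n^3 + 15.4398*n^2 - 10.1901*n - 1.8963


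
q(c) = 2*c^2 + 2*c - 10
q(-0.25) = -10.38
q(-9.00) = 134.00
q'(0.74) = 4.96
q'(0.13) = 2.52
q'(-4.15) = -14.60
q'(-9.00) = -34.00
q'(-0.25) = 1.00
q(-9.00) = 134.00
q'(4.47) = 19.88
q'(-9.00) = -34.00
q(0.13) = -9.71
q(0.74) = -7.42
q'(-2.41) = -7.64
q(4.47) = 38.90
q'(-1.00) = -2.00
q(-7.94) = 100.21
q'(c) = 4*c + 2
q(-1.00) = -10.00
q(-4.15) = 16.14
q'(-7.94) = -29.76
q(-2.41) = -3.20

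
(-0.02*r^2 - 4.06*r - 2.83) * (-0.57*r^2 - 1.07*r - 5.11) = 0.0114*r^4 + 2.3356*r^3 + 6.0595*r^2 + 23.7747*r + 14.4613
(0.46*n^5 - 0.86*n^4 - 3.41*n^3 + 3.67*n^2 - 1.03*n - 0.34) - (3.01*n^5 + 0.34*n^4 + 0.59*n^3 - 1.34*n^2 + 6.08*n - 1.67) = -2.55*n^5 - 1.2*n^4 - 4.0*n^3 + 5.01*n^2 - 7.11*n + 1.33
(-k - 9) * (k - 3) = -k^2 - 6*k + 27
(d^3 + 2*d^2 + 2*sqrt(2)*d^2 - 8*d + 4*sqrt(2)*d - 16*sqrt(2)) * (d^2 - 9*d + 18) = d^5 - 7*d^4 + 2*sqrt(2)*d^4 - 14*sqrt(2)*d^3 - 8*d^3 - 16*sqrt(2)*d^2 + 108*d^2 - 144*d + 216*sqrt(2)*d - 288*sqrt(2)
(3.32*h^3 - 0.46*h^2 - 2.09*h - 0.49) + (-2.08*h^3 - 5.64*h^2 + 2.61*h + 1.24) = 1.24*h^3 - 6.1*h^2 + 0.52*h + 0.75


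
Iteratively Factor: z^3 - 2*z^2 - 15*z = (z + 3)*(z^2 - 5*z) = z*(z + 3)*(z - 5)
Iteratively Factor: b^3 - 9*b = (b - 3)*(b^2 + 3*b) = b*(b - 3)*(b + 3)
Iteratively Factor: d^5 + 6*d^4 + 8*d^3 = (d + 2)*(d^4 + 4*d^3) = (d + 2)*(d + 4)*(d^3) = d*(d + 2)*(d + 4)*(d^2) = d^2*(d + 2)*(d + 4)*(d)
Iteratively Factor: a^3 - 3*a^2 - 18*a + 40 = (a + 4)*(a^2 - 7*a + 10) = (a - 5)*(a + 4)*(a - 2)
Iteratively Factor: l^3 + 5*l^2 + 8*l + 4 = (l + 2)*(l^2 + 3*l + 2) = (l + 2)^2*(l + 1)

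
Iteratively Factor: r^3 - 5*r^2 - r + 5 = (r - 5)*(r^2 - 1) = (r - 5)*(r - 1)*(r + 1)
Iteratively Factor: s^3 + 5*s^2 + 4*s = (s + 1)*(s^2 + 4*s) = s*(s + 1)*(s + 4)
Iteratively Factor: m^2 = (m)*(m)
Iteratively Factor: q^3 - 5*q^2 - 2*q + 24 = (q + 2)*(q^2 - 7*q + 12) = (q - 3)*(q + 2)*(q - 4)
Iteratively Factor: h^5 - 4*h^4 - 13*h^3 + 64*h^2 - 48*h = (h - 1)*(h^4 - 3*h^3 - 16*h^2 + 48*h) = (h - 4)*(h - 1)*(h^3 + h^2 - 12*h) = (h - 4)*(h - 3)*(h - 1)*(h^2 + 4*h) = h*(h - 4)*(h - 3)*(h - 1)*(h + 4)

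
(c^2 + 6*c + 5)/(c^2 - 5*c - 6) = (c + 5)/(c - 6)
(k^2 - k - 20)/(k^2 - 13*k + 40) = (k + 4)/(k - 8)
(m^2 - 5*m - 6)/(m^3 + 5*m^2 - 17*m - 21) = (m - 6)/(m^2 + 4*m - 21)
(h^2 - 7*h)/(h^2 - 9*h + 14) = h/(h - 2)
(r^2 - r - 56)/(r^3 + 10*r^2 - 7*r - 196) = (r - 8)/(r^2 + 3*r - 28)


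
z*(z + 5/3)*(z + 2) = z^3 + 11*z^2/3 + 10*z/3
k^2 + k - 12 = (k - 3)*(k + 4)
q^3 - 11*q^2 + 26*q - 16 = (q - 8)*(q - 2)*(q - 1)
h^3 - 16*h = h*(h - 4)*(h + 4)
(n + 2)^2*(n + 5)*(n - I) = n^4 + 9*n^3 - I*n^3 + 24*n^2 - 9*I*n^2 + 20*n - 24*I*n - 20*I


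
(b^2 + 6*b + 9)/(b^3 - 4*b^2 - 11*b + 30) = (b + 3)/(b^2 - 7*b + 10)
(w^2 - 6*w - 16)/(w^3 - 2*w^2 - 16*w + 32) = (w^2 - 6*w - 16)/(w^3 - 2*w^2 - 16*w + 32)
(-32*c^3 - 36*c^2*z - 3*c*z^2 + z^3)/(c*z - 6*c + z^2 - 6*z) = (-32*c^2 - 4*c*z + z^2)/(z - 6)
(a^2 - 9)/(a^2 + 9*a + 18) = (a - 3)/(a + 6)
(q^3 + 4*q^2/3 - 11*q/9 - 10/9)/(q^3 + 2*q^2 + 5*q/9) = (3*q^2 - q - 2)/(q*(3*q + 1))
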